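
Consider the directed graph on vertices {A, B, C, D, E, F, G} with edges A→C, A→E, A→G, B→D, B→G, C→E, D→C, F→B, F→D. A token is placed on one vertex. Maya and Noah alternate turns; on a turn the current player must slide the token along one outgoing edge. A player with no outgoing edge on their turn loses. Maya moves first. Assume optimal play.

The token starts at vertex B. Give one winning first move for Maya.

Move to D.

Compute win/loss labels from the base case upward. A position with no move is L. Any other position is W if it can reach an L in one move, else L.
Every edge goes from a vertex to one that appears earlier in the order E, G, C, A, D, B, F, so processing vertices in that order labels each vertex after all of its successors.
E: no outgoing edge → L
G: no outgoing edge → L
C: can move to E, which is L ⇒ W
A: can move to G, which is L ⇒ W
D: the only move is to C(W), a W ⇒ L
B: can move to D, which is L ⇒ W
F: can move to D, which is L ⇒ W
From B, the L positions reachable in one move are: D, G. Any move reaching one of these is winning.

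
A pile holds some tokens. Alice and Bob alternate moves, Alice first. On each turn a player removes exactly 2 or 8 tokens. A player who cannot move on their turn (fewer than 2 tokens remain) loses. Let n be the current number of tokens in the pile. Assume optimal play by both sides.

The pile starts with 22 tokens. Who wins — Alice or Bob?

Alice wins.

Classify positions by backward induction: terminal positions (no move available) are L. From any other position, the mover wins iff some move reaches an L.
n=0: no move → L
n=1: no move → L
n=2: can move to 0, which is L ⇒ W
n=3: can move to 1, which is L ⇒ W
n=4: the only move is to 2(W), a W ⇒ L
n=5: the only move is to 3(W), a W ⇒ L
n=6: can move to 4, which is L ⇒ W
n=7: can move to 5, which is L ⇒ W
n=8: can move to 0, which is L ⇒ W
n=9: can move to 1, which is L ⇒ W
n=10: moves to 8(W), 2(W); every one is W ⇒ L
n=11: moves to 9(W), 3(W); every one is W ⇒ L
n=12: can move to 10, which is L ⇒ W
n=13: can move to 11, which is L ⇒ W
n=14: moves to 12(W), 6(W); every one is W ⇒ L
n=15: moves to 13(W), 7(W); every one is W ⇒ L
n=16: can move to 14, which is L ⇒ W
n=17: can move to 15, which is L ⇒ W
n=18: can move to 10, which is L ⇒ W
n=19: can move to 11, which is L ⇒ W
n=20: moves to 18(W), 12(W); every one is W ⇒ L
n=21: moves to 19(W), 13(W); every one is W ⇒ L
n=22: can move to 20, which is L ⇒ W
From 22 Alice can remove 2, leaving 20, reaching an L position.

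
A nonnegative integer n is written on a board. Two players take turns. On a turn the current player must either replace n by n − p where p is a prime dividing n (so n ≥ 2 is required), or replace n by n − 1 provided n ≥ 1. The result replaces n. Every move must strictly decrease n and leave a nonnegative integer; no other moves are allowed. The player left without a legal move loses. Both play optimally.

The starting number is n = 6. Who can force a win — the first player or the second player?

Positions with no move are L. A position that does have a move is losing for the player to move precisely when every available move leads to a winning position for the opponent. Fill in the labels:
n=0: no move → L
n=1: →0(L), so W
n=2: →0(L), so W
n=3: →0(L), so W
n=4: →2(W), 3(W) — all W, so L
n=5: →0(L), so W
n=6: →4(L), so W
From 6 the player to move can move to 4, reaching an L position.

The first player wins.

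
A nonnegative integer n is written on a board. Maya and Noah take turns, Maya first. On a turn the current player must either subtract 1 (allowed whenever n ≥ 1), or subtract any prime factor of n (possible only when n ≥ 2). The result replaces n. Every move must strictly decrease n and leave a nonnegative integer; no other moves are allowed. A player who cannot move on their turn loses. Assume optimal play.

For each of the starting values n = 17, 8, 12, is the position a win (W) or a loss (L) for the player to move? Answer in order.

Compute win/loss labels from the base case upward. A position with no move is L. Any other position is W if it can reach an L in one move, else L.
n=0: no move → L
n=1: →0(L), so W
n=2: →0(L), so W
n=3: →0(L), so W
n=4: →2(W), 3(W) — all W, so L
n=5: →0(L), so W
n=6: →4(L), so W
n=7: →0(L), so W
n=8: →6(W), 7(W) — all W, so L
n=9: →8(L), so W
n=10: →8(L), so W
n=11: →0(L), so W
n=12: →9(W), 10(W), 11(W) — all W, so L
n=13: →0(L), so W
n=14: →12(L), so W
n=15: →12(L), so W
n=16: →14(W), 15(W) — all W, so L
n=17: →0(L), so W

17: W, 8: L, 12: L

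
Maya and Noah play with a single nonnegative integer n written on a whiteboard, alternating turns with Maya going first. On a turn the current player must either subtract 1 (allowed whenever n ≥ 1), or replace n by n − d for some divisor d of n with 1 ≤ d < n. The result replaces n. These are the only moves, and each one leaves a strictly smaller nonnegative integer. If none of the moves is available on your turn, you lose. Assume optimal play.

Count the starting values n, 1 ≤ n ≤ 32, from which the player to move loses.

15

Work bottom-up. With no move the player to move loses. Otherwise the position is W if at least one move leads to an L position for the opponent, and L if every move leads to a W.
n=0: no move → L
n=1: can move to 0, which is L ⇒ W
n=2: the only move is to 1(W), a W ⇒ L
n=3: can move to 2, which is L ⇒ W
n=4: can move to 2, which is L ⇒ W
n=5: the only move is to 4(W), a W ⇒ L
n=6: can move to 5, which is L ⇒ W
n=7: the only move is to 6(W), a W ⇒ L
n=8: can move to 7, which is L ⇒ W
n=9: moves to 6(W), 8(W); every one is W ⇒ L
n=10: can move to 5, which is L ⇒ W
n=11: the only move is to 10(W), a W ⇒ L
n=12: can move to 9, which is L ⇒ W
n=13: the only move is to 12(W), a W ⇒ L
n=14: can move to 7, which is L ⇒ W
n=15: moves to 10(W), 12(W), 14(W); every one is W ⇒ L
n=16: can move to 15, which is L ⇒ W
n=17: the only move is to 16(W), a W ⇒ L
n=18: can move to 9, which is L ⇒ W
n=19: the only move is to 18(W), a W ⇒ L
n=20: can move to 15, which is L ⇒ W
n=21: moves to 14(W), 18(W), 20(W); every one is W ⇒ L
n=22: can move to 11, which is L ⇒ W
n=23: the only move is to 22(W), a W ⇒ L
n=24: can move to 21, which is L ⇒ W
n=25: moves to 20(W), 24(W); every one is W ⇒ L
n=26: can move to 13, which is L ⇒ W
n=27: moves to 18(W), 24(W), 26(W); every one is W ⇒ L
n=28: can move to 21, which is L ⇒ W
n=29: the only move is to 28(W), a W ⇒ L
n=30: can move to 15, which is L ⇒ W
n=31: the only move is to 30(W), a W ⇒ L
n=32: can move to 31, which is L ⇒ W
L entries with 1 ≤ n ≤ 32 (n=0 is outside the asked range and is not counted): n = 2, 5, 7, 9, 11, 13, 15, 17, 19, 21, 23, 25, 27, 29, 31; that makes 15.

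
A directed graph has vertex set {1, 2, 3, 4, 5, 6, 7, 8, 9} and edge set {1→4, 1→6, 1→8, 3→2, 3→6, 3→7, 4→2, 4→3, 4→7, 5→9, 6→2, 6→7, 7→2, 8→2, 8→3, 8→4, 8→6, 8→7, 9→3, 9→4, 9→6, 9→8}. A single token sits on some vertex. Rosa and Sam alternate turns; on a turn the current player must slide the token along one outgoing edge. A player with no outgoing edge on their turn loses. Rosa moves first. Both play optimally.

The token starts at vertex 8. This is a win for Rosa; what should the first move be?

Compute win/loss labels from the base case upward. A position with no move is L. Any other position is W if it can reach an L in one move, else L.
Every edge goes from a vertex to one that appears earlier in the order 2, 7, 6, 3, 4, 8, 9, 1, 5, so processing vertices in that order labels each vertex after all of its successors.
2: no outgoing edge → L
7: →2(L), so W
6: →2(L), so W
3: →2(L), so W
4: →2(L), so W
8: →2(L), so W
9: →8(W), 4(W), 3(W), 6(W) — all W, so L
1: →8(W), 4(W), 6(W) — all W, so L
5: →9(L), so W
From 8, the L positions reachable in one move are: 2.

Move to 2.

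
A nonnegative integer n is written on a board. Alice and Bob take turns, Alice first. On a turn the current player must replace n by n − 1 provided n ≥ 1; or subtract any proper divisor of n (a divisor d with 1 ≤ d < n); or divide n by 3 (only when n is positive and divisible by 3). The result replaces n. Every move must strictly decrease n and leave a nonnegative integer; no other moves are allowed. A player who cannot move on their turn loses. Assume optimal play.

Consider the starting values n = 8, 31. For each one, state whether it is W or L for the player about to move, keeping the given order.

8: W, 31: L

Label each position W (a win for the player to move) or L (a loss). A position with no legal move is L; any other position is W exactly when some move reaches an L, and L when every move reaches a W.
n=0: no move → L
n=1: reaches L-position 0 → W
n=2: only reaches 1(W), which is W → L
n=3: reaches L-position 2 → W
n=4: reaches L-position 2 → W
n=5: only reaches 4(W), which is W → L
n=6: reaches L-position 2 → W
n=7: only reaches 6(W), which is W → L
n=8: reaches L-position 7 → W
n=9: only reaches 3(W), 6(W), 8(W), all W → L
n=10: reaches L-position 5 → W
n=11: only reaches 10(W), which is W → L
n=12: reaches L-position 9 → W
n=13: only reaches 12(W), which is W → L
n=14: reaches L-position 7 → W
n=15: reaches L-position 5 → W
n=16: only reaches 8(W), 12(W), 14(W), 15(W), all W → L
n=17: reaches L-position 16 → W
n=18: reaches L-position 9 → W
n=19: only reaches 18(W), which is W → L
n=20: reaches L-position 16 → W
n=21: reaches L-position 7 → W
n=22: reaches L-position 11 → W
n=23: only reaches 22(W), which is W → L
n=24: reaches L-position 16 → W
n=25: only reaches 20(W), 24(W), all W → L
n=26: reaches L-position 13 → W
n=27: reaches L-position 9 → W
n=28: only reaches 14(W), 21(W), 24(W), 26(W), 27(W), all W → L
n=29: reaches L-position 28 → W
n=30: reaches L-position 25 → W
n=31: only reaches 30(W), which is W → L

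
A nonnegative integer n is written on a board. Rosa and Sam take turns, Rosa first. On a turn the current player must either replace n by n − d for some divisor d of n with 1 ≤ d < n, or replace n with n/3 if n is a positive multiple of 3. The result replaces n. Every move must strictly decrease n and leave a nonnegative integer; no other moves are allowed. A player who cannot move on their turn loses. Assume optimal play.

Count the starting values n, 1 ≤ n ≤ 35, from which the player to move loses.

Build the W/L table. Terminal = L. A non-terminal position is W if it has a move to some L; otherwise it is L.
n=0: no move → L
n=1: no move → L
n=2: reaches L-position 1 → W
n=3: reaches L-position 1 → W
n=4: only reaches 2(W), 3(W), all W → L
n=5: reaches L-position 4 → W
n=6: reaches L-position 4 → W
n=7: only reaches 6(W), which is W → L
n=8: reaches L-position 4 → W
n=9: only reaches 3(W), 6(W), 8(W), all W → L
n=10: reaches L-position 9 → W
n=11: only reaches 10(W), which is W → L
n=12: reaches L-position 4 → W
n=13: only reaches 12(W), which is W → L
n=14: reaches L-position 7 → W
n=15: only reaches 5(W), 10(W), 12(W), 14(W), all W → L
n=16: reaches L-position 15 → W
n=17: only reaches 16(W), which is W → L
n=18: reaches L-position 9 → W
n=19: only reaches 18(W), which is W → L
n=20: reaches L-position 15 → W
n=21: reaches L-position 7 → W
n=22: reaches L-position 11 → W
n=23: only reaches 22(W), which is W → L
n=24: reaches L-position 23 → W
n=25: only reaches 20(W), 24(W), all W → L
n=26: reaches L-position 13 → W
n=27: reaches L-position 9 → W
n=28: only reaches 14(W), 21(W), 24(W), 26(W), 27(W), all W → L
n=29: reaches L-position 28 → W
n=30: reaches L-position 15 → W
n=31: only reaches 30(W), which is W → L
n=32: reaches L-position 28 → W
n=33: reaches L-position 11 → W
n=34: reaches L-position 17 → W
n=35: reaches L-position 28 → W
L entries with 1 ≤ n ≤ 35 (n=0 is outside the asked range and is not counted): n = 1, 4, 7, 9, 11, 13, 15, 17, 19, 23, 25, 28, 31; that makes 13.

13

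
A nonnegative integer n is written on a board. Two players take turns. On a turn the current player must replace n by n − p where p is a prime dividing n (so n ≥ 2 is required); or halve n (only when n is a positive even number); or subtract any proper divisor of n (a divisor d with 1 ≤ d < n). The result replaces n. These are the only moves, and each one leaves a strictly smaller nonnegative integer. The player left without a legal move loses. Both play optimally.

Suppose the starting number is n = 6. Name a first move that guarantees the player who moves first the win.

Build the W/L table. Terminal = L. A non-terminal position is W if it has a move to some L; otherwise it is L.
n=0: no move → L
n=1: no move → L
n=2: reaches L-position 0 → W
n=3: reaches L-position 0 → W
n=4: only reaches 2(W), 3(W), all W → L
n=5: reaches L-position 0 → W
n=6: reaches L-position 4 → W
From 6, the L positions reachable in one move are: 4.

Move to 4.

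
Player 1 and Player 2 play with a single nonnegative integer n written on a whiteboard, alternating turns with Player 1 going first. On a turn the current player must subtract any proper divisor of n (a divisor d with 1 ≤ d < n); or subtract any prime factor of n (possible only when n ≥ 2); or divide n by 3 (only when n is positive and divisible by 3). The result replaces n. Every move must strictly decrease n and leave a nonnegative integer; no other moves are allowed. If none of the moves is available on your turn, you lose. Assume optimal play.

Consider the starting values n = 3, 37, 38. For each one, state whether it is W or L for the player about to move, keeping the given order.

3: W, 37: W, 38: L

Compute win/loss labels from the base case upward. A position with no move is L. Any other position is W if it can reach an L in one move, else L.
n=0: no move → L
n=1: no move → L
n=2: W (go to 0, an L position)
n=3: W (go to 0, an L position)
n=4: L (options 2(W), 3(W) are all W)
n=5: W (go to 0, an L position)
n=6: W (go to 4, an L position)
n=7: W (go to 0, an L position)
n=8: W (go to 4, an L position)
n=9: L (options 3(W), 6(W), 8(W) are all W)
n=10: W (go to 9, an L position)
n=11: W (go to 0, an L position)
n=12: W (go to 4, an L position)
n=13: W (go to 0, an L position)
n=14: L (options 7(W), 12(W), 13(W) are all W)
n=15: W (go to 14, an L position)
n=16: W (go to 14, an L position)
n=17: W (go to 0, an L position)
n=18: W (go to 9, an L position)
n=19: W (go to 0, an L position)
n=20: L (options 10(W), 15(W), 16(W), 18(W), 19(W) are all W)
n=21: W (go to 14, an L position)
n=22: W (go to 20, an L position)
n=23: W (go to 0, an L position)
n=24: W (go to 20, an L position)
n=25: W (go to 20, an L position)
n=26: L (options 13(W), 24(W), 25(W) are all W)
n=27: W (go to 9, an L position)
n=28: W (go to 14, an L position)
n=29: W (go to 0, an L position)
n=30: W (go to 20, an L position)
n=31: W (go to 0, an L position)
n=32: L (options 16(W), 24(W), 28(W), 30(W), 31(W) are all W)
n=33: W (go to 32, an L position)
n=34: W (go to 32, an L position)
n=35: L (options 28(W), 30(W), 34(W) are all W)
n=36: W (go to 32, an L position)
n=37: W (go to 0, an L position)
n=38: L (options 19(W), 36(W), 37(W) are all W)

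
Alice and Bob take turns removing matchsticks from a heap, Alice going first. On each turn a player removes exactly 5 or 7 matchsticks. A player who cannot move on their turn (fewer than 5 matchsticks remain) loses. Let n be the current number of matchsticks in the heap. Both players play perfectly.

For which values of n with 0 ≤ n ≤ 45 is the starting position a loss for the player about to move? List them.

Positions with no move are L. A position that does have a move is losing for the player to move precisely when every available move leads to a winning position for the opponent. Fill in the labels:
n=0: no move → L
n=1: no move → L
n=2: no move → L
n=3: no move → L
n=4: no move → L
n=5: can move to 0, which is L ⇒ W
n=6: can move to 1, which is L ⇒ W
n=7: can move to 2, which is L ⇒ W
n=8: can move to 3, which is L ⇒ W
n=9: can move to 4, which is L ⇒ W
n=10: can move to 3, which is L ⇒ W
n=11: can move to 4, which is L ⇒ W
n=12: moves to 7(W), 5(W); every one is W ⇒ L
n=13: moves to 8(W), 6(W); every one is W ⇒ L
n=14: moves to 9(W), 7(W); every one is W ⇒ L
n=15: moves to 10(W), 8(W); every one is W ⇒ L
n=16: moves to 11(W), 9(W); every one is W ⇒ L
n=17: can move to 12, which is L ⇒ W
n=18: can move to 13, which is L ⇒ W
n=19: can move to 14, which is L ⇒ W
n=20: can move to 15, which is L ⇒ W
n=21: can move to 16, which is L ⇒ W
n=22: can move to 15, which is L ⇒ W
n=23: can move to 16, which is L ⇒ W
n=24: moves to 19(W), 17(W); every one is W ⇒ L
n=25: moves to 20(W), 18(W); every one is W ⇒ L
n=26: moves to 21(W), 19(W); every one is W ⇒ L
n=27: moves to 22(W), 20(W); every one is W ⇒ L
n=28: moves to 23(W), 21(W); every one is W ⇒ L
n=29: can move to 24, which is L ⇒ W
n=30: can move to 25, which is L ⇒ W
n=31: can move to 26, which is L ⇒ W
n=32: can move to 27, which is L ⇒ W
n=33: can move to 28, which is L ⇒ W
n=34: can move to 27, which is L ⇒ W
n=35: can move to 28, which is L ⇒ W
n=36: moves to 31(W), 29(W); every one is W ⇒ L
n=37: moves to 32(W), 30(W); every one is W ⇒ L
n=38: moves to 33(W), 31(W); every one is W ⇒ L
n=39: moves to 34(W), 32(W); every one is W ⇒ L
n=40: moves to 35(W), 33(W); every one is W ⇒ L
n=41: can move to 36, which is L ⇒ W
n=42: can move to 37, which is L ⇒ W
n=43: can move to 38, which is L ⇒ W
n=44: can move to 39, which is L ⇒ W
n=45: can move to 40, which is L ⇒ W
Reading off the rows marked L gives the requested list; there are 20 such values of n.

0, 1, 2, 3, 4, 12, 13, 14, 15, 16, 24, 25, 26, 27, 28, 36, 37, 38, 39, 40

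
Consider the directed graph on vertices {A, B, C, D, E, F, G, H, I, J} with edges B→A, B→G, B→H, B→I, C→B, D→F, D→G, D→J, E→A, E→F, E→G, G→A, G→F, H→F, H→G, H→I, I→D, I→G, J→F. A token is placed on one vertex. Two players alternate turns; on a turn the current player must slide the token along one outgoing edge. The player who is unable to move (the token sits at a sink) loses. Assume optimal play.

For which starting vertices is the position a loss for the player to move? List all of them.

Work bottom-up. With no move the player to move loses. Otherwise the position is W if at least one move leads to an L position for the opponent, and L if every move leads to a W.
Every edge goes from a vertex to one that appears earlier in the order F, A, G, J, D, E, I, H, B, C, so processing vertices in that order labels each vertex after all of its successors.
F: no outgoing edge → L
A: no outgoing edge → L
G: W (go to A, an L position)
J: W (go to F, an L position)
D: W (go to F, an L position)
E: W (go to A, an L position)
I: L (options D(W), G(W) are all W)
H: W (go to I, an L position)
B: W (go to I, an L position)
C: L (sole option B(W) is W)
The losing starting vertices are exactly the entries labelled L in this table (4 of them).

A, C, F, I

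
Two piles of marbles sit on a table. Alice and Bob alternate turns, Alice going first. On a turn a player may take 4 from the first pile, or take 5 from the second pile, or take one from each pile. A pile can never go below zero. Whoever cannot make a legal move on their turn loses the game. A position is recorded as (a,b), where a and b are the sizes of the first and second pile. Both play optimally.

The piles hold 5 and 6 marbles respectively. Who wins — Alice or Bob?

Use the standard recursion: the mover loses at a terminal position; elsewhere, the mover wins exactly when some move hands the opponent an L position.
No move ever increases a pile, so every position that can arise here has a ≤ 5 and b ≤ 6; it is enough to label the cells with 0 ≤ a ≤ 5 and 0 ≤ b ≤ 6.
Every move lowers a or b (never raises either), so fill the grid row by row in increasing a, and left to right within a row: each cell's successors are then already labelled.
      b=0  b=1  b=2  b=3  b=4  b=5  b=6
a=0:    L    L    L    L    L    W    W
a=1:    L    W    W    W    W    W    L
a=2:    L    W    L    L    L    W    L
a=3:    L    W    L    W    W    W    L
a=4:    W    W    W    W    W    L    L
a=5:    W    L    L    L    L    L    W
Cells with no legal move (terminal, hence L): (0,0), (0,1), (0,2), (0,3), (0,4), (1,0), (2,0), (3,0).
The remaining L cells, each justified by listing all of its moves:
(1,6): L (options (1,1)(W), (0,5)(W) are all W)
(2,2): L (sole option (1,1)(W) is W)
(2,3): L (sole option (1,2)(W) is W)
(2,4): L (sole option (1,3)(W) is W)
(2,6): L (options (2,1)(W), (1,5)(W) are all W)
(3,2): L (sole option (2,1)(W) is W)
(3,6): L (options (3,1)(W), (2,5)(W) are all W)
(4,5): L (options (0,5)(W), (4,0)(W), (3,4)(W) are all W)
(4,6): L (options (0,6)(W), (4,1)(W), (3,5)(W) are all W)
(5,1): L (options (1,1)(W), (4,0)(W) are all W)
(5,2): L (options (1,2)(W), (4,1)(W) are all W)
(5,3): L (options (1,3)(W), (4,2)(W) are all W)
(5,4): L (options (1,4)(W), (4,3)(W) are all W)
(5,5): L (options (1,5)(W), (5,0)(W), (4,4)(W) are all W)
Every other cell has at least one move into one of the L cells above, so it is W.
From (5,6) Alice can move to (1,6), reaching an L position.

Alice wins.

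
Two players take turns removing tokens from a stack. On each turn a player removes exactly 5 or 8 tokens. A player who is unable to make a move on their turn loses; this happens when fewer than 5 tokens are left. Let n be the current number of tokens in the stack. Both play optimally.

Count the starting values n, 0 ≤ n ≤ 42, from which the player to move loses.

Positions with no move are L. A position that does have a move is losing for the player to move precisely when every available move leads to a winning position for the opponent. Fill in the labels:
n=0: no move → L
n=1: no move → L
n=2: no move → L
n=3: no move → L
n=4: no move → L
n=5: →0(L), so W
n=6: →1(L), so W
n=7: →2(L), so W
n=8: →3(L), so W
n=9: →4(L), so W
n=10: →2(L), so W
n=11: →3(L), so W
n=12: →4(L), so W
n=13: →8(W), 5(W) — all W, so L
n=14: →9(W), 6(W) — all W, so L
n=15: →10(W), 7(W) — all W, so L
n=16: →11(W), 8(W) — all W, so L
n=17: →12(W), 9(W) — all W, so L
n=18: →13(L), so W
n=19: →14(L), so W
n=20: →15(L), so W
n=21: →16(L), so W
n=22: →17(L), so W
n=23: →15(L), so W
n=24: →16(L), so W
n=25: →17(L), so W
n=26: →21(W), 18(W) — all W, so L
n=27: →22(W), 19(W) — all W, so L
n=28: →23(W), 20(W) — all W, so L
n=29: →24(W), 21(W) — all W, so L
n=30: →25(W), 22(W) — all W, so L
n=31: →26(L), so W
n=32: →27(L), so W
n=33: →28(L), so W
n=34: →29(L), so W
n=35: →30(L), so W
n=36: →28(L), so W
n=37: →29(L), so W
n=38: →30(L), so W
n=39: →34(W), 31(W) — all W, so L
n=40: →35(W), 32(W) — all W, so L
n=41: →36(W), 33(W) — all W, so L
n=42: →37(W), 34(W) — all W, so L
L entries with 0 ≤ n ≤ 42: n = 0, 1, 2, 3, 4, 13, 14, 15, 16, 17, 26, 27, 28, 29, 30, 39, 40, 41, 42; that makes 19.

19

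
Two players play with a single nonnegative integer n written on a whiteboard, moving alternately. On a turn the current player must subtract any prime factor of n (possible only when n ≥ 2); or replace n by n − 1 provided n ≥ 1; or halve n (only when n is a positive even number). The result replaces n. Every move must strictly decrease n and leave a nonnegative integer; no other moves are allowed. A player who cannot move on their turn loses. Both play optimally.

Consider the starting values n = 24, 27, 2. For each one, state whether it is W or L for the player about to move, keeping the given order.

Use the standard recursion: the mover loses at a terminal position; elsewhere, the mover wins exactly when some move hands the opponent an L position.
n=0: no move → L
n=1: can move to 0, which is L ⇒ W
n=2: can move to 0, which is L ⇒ W
n=3: can move to 0, which is L ⇒ W
n=4: moves to 2(W), 3(W); every one is W ⇒ L
n=5: can move to 0, which is L ⇒ W
n=6: can move to 4, which is L ⇒ W
n=7: can move to 0, which is L ⇒ W
n=8: can move to 4, which is L ⇒ W
n=9: moves to 6(W), 8(W); every one is W ⇒ L
n=10: can move to 9, which is L ⇒ W
n=11: can move to 0, which is L ⇒ W
n=12: can move to 9, which is L ⇒ W
n=13: can move to 0, which is L ⇒ W
n=14: moves to 7(W), 12(W), 13(W); every one is W ⇒ L
n=15: can move to 14, which is L ⇒ W
n=16: can move to 14, which is L ⇒ W
n=17: can move to 0, which is L ⇒ W
n=18: can move to 9, which is L ⇒ W
n=19: can move to 0, which is L ⇒ W
n=20: moves to 10(W), 15(W), 18(W), 19(W); every one is W ⇒ L
n=21: can move to 14, which is L ⇒ W
n=22: can move to 20, which is L ⇒ W
n=23: can move to 0, which is L ⇒ W
n=24: moves to 12(W), 21(W), 22(W), 23(W); every one is W ⇒ L
n=25: can move to 20, which is L ⇒ W
n=26: can move to 24, which is L ⇒ W
n=27: can move to 24, which is L ⇒ W

24: L, 27: W, 2: W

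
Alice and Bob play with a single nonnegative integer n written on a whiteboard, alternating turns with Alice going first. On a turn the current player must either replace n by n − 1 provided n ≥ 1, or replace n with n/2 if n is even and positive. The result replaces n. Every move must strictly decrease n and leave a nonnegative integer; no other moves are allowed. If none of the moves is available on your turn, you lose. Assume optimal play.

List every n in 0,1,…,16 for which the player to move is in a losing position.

Work bottom-up. With no move the player to move loses. Otherwise the position is W if at least one move leads to an L position for the opponent, and L if every move leads to a W.
n=0: no move → L
n=1: can move to 0, which is L ⇒ W
n=2: the only move is to 1(W), a W ⇒ L
n=3: can move to 2, which is L ⇒ W
n=4: can move to 2, which is L ⇒ W
n=5: the only move is to 4(W), a W ⇒ L
n=6: can move to 5, which is L ⇒ W
n=7: the only move is to 6(W), a W ⇒ L
n=8: can move to 7, which is L ⇒ W
n=9: the only move is to 8(W), a W ⇒ L
n=10: can move to 5, which is L ⇒ W
n=11: the only move is to 10(W), a W ⇒ L
n=12: can move to 11, which is L ⇒ W
n=13: the only move is to 12(W), a W ⇒ L
n=14: can move to 7, which is L ⇒ W
n=15: the only move is to 14(W), a W ⇒ L
n=16: can move to 15, which is L ⇒ W
Reading off the rows marked L gives the requested list; there are 8 such values of n.

0, 2, 5, 7, 9, 11, 13, 15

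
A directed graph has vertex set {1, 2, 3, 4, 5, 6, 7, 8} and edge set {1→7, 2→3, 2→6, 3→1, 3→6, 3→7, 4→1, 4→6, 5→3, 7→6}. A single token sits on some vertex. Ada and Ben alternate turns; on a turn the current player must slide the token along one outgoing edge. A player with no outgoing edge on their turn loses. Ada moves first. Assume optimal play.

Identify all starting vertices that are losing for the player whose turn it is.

Build the W/L table. Terminal = L. A non-terminal position is W if it has a move to some L; otherwise it is L.
Every edge goes from a vertex to one that appears earlier in the order 6, 8, 7, 1, 3, 4, 5, 2, so processing vertices in that order labels each vertex after all of its successors.
6: no outgoing edge → L
8: no outgoing edge → L
7: →6(L), so W
1: →7(W) only, which is W, so L
3: →1(L), so W
4: →1(L), so W
5: →3(W) only, which is W, so L
2: →6(L), so W
Reading off the rows marked L gives the requested list; there are 4 such vertices.

1, 5, 6, 8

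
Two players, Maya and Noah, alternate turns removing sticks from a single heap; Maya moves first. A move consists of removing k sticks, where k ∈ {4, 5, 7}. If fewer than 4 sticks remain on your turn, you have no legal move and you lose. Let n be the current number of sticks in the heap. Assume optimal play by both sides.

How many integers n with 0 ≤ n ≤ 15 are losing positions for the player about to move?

Work bottom-up. With no move the player to move loses. Otherwise the position is W if at least one move leads to an L position for the opponent, and L if every move leads to a W.
n=0: no move → L
n=1: no move → L
n=2: no move → L
n=3: no move → L
n=4: W (go to 0, an L position)
n=5: W (go to 1, an L position)
n=6: W (go to 2, an L position)
n=7: W (go to 3, an L position)
n=8: W (go to 3, an L position)
n=9: W (go to 2, an L position)
n=10: W (go to 3, an L position)
n=11: L (options 7(W), 6(W), 4(W) are all W)
n=12: L (options 8(W), 7(W), 5(W) are all W)
n=13: L (options 9(W), 8(W), 6(W) are all W)
n=14: L (options 10(W), 9(W), 7(W) are all W)
n=15: W (go to 11, an L position)
L entries with 0 ≤ n ≤ 15: n = 0, 1, 2, 3, 11, 12, 13, 14; that makes 8.

8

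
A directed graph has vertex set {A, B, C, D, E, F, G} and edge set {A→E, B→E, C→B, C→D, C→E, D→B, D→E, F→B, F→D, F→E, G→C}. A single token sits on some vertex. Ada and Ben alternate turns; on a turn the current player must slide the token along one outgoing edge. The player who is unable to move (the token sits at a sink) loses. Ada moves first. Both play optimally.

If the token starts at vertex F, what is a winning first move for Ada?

Label each position W (a win for the player to move) or L (a loss). A position with no legal move is L; any other position is W exactly when some move reaches an L, and L when every move reaches a W.
Every edge goes from a vertex to one that appears earlier in the order E, B, D, C, G, F, A, so processing vertices in that order labels each vertex after all of its successors.
E: no outgoing edge → L
B: W (go to E, an L position)
D: W (go to E, an L position)
C: W (go to E, an L position)
G: L (sole option C(W) is W)
F: W (go to E, an L position)
A: W (go to E, an L position)
From F, the L positions reachable in one move are: E.

Move to E.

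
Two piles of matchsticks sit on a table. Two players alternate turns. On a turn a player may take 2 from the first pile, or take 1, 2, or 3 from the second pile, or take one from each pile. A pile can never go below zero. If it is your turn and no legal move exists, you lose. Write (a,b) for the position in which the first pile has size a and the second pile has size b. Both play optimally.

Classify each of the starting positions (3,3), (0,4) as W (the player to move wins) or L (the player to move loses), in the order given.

(3,3): W, (0,4): L

Positions with no move are L. A position that does have a move is losing for the player to move precisely when every available move leads to a winning position for the opponent. Fill in the labels:
No move ever increases a pile, so every position that can arise here has a ≤ 3 and b ≤ 4; it is enough to label the cells with 0 ≤ a ≤ 3 and 0 ≤ b ≤ 4.
Every move lowers a or b (never raises either), so fill the grid row by row in increasing a, and left to right within a row: each cell's successors are then already labelled.
      b=0  b=1  b=2  b=3  b=4
a=0:    L    W    W    W    L
a=1:    L    W    W    W    L
a=2:    W    W    L    W    W
a=3:    W    L    W    W    W
Cells with no legal move (terminal, hence L): (0,0), (1,0).
The remaining L cells, each justified by listing all of its moves:
(0,4): moves to (0,3)(W), (0,2)(W), (0,1)(W); every one is W ⇒ L
(1,4): moves to (1,3)(W), (1,2)(W), (1,1)(W), (0,3)(W); every one is W ⇒ L
(2,2): moves to (0,2)(W), (2,1)(W), (2,0)(W), (1,1)(W); every one is W ⇒ L
(3,1): moves to (1,1)(W), (3,0)(W), (2,0)(W); every one is W ⇒ L
Every other cell has at least one move into one of the L cells above, so it is W.
(3,3): the move to (3,1) reaches an L cell, so W
(0,4): one of the L cells justified above, so L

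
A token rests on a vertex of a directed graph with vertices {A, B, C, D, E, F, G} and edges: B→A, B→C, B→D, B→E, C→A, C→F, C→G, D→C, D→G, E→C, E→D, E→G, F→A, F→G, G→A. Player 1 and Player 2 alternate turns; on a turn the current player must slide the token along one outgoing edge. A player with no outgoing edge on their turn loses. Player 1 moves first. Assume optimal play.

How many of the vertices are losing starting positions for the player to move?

Label each position W (a win for the player to move) or L (a loss). A position with no legal move is L; any other position is W exactly when some move reaches an L, and L when every move reaches a W.
Every edge goes from a vertex to one that appears earlier in the order A, G, F, C, D, E, B, so processing vertices in that order labels each vertex after all of its successors.
A: no outgoing edge → L
G: →A(L), so W
F: →A(L), so W
C: →A(L), so W
D: →C(W), G(W) — all W, so L
E: →D(L), so W
B: →D(L), so W
The L vertices are A, D; that is 2 in all.

2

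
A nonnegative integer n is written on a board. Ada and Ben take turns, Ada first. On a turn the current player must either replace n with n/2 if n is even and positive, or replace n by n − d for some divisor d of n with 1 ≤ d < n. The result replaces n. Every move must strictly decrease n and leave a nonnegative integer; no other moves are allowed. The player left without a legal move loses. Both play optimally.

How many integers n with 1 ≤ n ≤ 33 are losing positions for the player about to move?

17

Use the standard recursion: the mover loses at a terminal position; elsewhere, the mover wins exactly when some move hands the opponent an L position.
n=0: no move → L
n=1: no move → L
n=2: reaches L-position 1 → W
n=3: only reaches 2(W), which is W → L
n=4: reaches L-position 3 → W
n=5: only reaches 4(W), which is W → L
n=6: reaches L-position 3 → W
n=7: only reaches 6(W), which is W → L
n=8: reaches L-position 7 → W
n=9: only reaches 6(W), 8(W), all W → L
n=10: reaches L-position 5 → W
n=11: only reaches 10(W), which is W → L
n=12: reaches L-position 9 → W
n=13: only reaches 12(W), which is W → L
n=14: reaches L-position 7 → W
n=15: only reaches 10(W), 12(W), 14(W), all W → L
n=16: reaches L-position 15 → W
n=17: only reaches 16(W), which is W → L
n=18: reaches L-position 9 → W
n=19: only reaches 18(W), which is W → L
n=20: reaches L-position 15 → W
n=21: only reaches 14(W), 18(W), 20(W), all W → L
n=22: reaches L-position 11 → W
n=23: only reaches 22(W), which is W → L
n=24: reaches L-position 21 → W
n=25: only reaches 20(W), 24(W), all W → L
n=26: reaches L-position 13 → W
n=27: only reaches 18(W), 24(W), 26(W), all W → L
n=28: reaches L-position 21 → W
n=29: only reaches 28(W), which is W → L
n=30: reaches L-position 15 → W
n=31: only reaches 30(W), which is W → L
n=32: reaches L-position 31 → W
n=33: only reaches 22(W), 30(W), 32(W), all W → L
L entries with 1 ≤ n ≤ 33 (n=0 is outside the asked range and is not counted): n = 1, 3, 5, 7, 9, 11, 13, 15, 17, 19, 21, 23, 25, 27, 29, 31, 33; that makes 17.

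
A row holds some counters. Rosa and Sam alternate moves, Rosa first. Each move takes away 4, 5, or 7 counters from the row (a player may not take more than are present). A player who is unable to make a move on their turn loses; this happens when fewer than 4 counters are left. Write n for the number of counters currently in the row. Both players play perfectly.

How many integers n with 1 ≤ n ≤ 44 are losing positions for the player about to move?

Build the W/L table. Terminal = L. A non-terminal position is W if it has a move to some L; otherwise it is L.
n=0: no move → L
n=1: no move → L
n=2: no move → L
n=3: no move → L
n=4: W (go to 0, an L position)
n=5: W (go to 1, an L position)
n=6: W (go to 2, an L position)
n=7: W (go to 3, an L position)
n=8: W (go to 3, an L position)
n=9: W (go to 2, an L position)
n=10: W (go to 3, an L position)
n=11: L (options 7(W), 6(W), 4(W) are all W)
n=12: L (options 8(W), 7(W), 5(W) are all W)
n=13: L (options 9(W), 8(W), 6(W) are all W)
n=14: L (options 10(W), 9(W), 7(W) are all W)
n=15: W (go to 11, an L position)
n=16: W (go to 12, an L position)
n=17: W (go to 13, an L position)
n=18: W (go to 14, an L position)
n=19: W (go to 14, an L position)
n=20: W (go to 13, an L position)
n=21: W (go to 14, an L position)
n=22: L (options 18(W), 17(W), 15(W) are all W)
n=23: L (options 19(W), 18(W), 16(W) are all W)
n=24: L (options 20(W), 19(W), 17(W) are all W)
n=25: L (options 21(W), 20(W), 18(W) are all W)
n=26: W (go to 22, an L position)
n=27: W (go to 23, an L position)
n=28: W (go to 24, an L position)
n=29: W (go to 25, an L position)
n=30: W (go to 25, an L position)
n=31: W (go to 24, an L position)
n=32: W (go to 25, an L position)
n=33: L (options 29(W), 28(W), 26(W) are all W)
n=34: L (options 30(W), 29(W), 27(W) are all W)
n=35: L (options 31(W), 30(W), 28(W) are all W)
n=36: L (options 32(W), 31(W), 29(W) are all W)
n=37: W (go to 33, an L position)
n=38: W (go to 34, an L position)
n=39: W (go to 35, an L position)
n=40: W (go to 36, an L position)
n=41: W (go to 36, an L position)
n=42: W (go to 35, an L position)
n=43: W (go to 36, an L position)
n=44: L (options 40(W), 39(W), 37(W) are all W)
L entries with 1 ≤ n ≤ 44 (n=0 is outside the asked range and is not counted): n = 1, 2, 3, 11, 12, 13, 14, 22, 23, 24, 25, 33, 34, 35, 36, 44; that makes 16.

16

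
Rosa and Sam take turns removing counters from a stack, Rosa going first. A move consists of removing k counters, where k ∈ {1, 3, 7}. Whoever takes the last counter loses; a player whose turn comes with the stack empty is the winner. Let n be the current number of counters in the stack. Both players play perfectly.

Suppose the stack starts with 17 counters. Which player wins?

Sam wins.

Classify positions by backward induction: terminal positions (no move available) are W. From any other position, the mover wins iff some move reaches an L.
n=0: no move; the opponent has just taken the last counter and therefore loses → W
n=1: →0(W) only, which is W, so L
n=2: →1(L), so W
n=3: →2(W), 0(W) — all W, so L
n=4: →3(L), so W
n=5: →4(W), 2(W) — all W, so L
n=6: →5(L), so W
n=7: →6(W), 4(W), 0(W) — all W, so L
n=8: →7(L), so W
n=9: →8(W), 6(W), 2(W) — all W, so L
n=10: →9(L), so W
n=11: →10(W), 8(W), 4(W) — all W, so L
n=12: →11(L), so W
n=13: →12(W), 10(W), 6(W) — all W, so L
n=14: →13(L), so W
n=15: →14(W), 12(W), 8(W) — all W, so L
n=16: →15(L), so W
n=17: →16(W), 14(W), 10(W) — all W, so L
The starting position 17 is L: whatever Rosa does, the opponent receives a W position.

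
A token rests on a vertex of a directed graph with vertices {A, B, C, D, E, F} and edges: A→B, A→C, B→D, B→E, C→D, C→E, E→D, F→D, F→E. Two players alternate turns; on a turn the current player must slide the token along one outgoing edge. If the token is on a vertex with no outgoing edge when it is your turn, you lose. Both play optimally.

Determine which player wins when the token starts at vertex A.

The second player wins.

Classify positions by backward induction: terminal positions (no move available) are L. From any other position, the mover wins iff some move reaches an L.
Every edge goes from a vertex to one that appears earlier in the order D, E, F, B, C, A, so processing vertices in that order labels each vertex after all of its successors.
D: no outgoing edge → L
E: →D(L), so W
F: →D(L), so W
B: →D(L), so W
C: →D(L), so W
A: →C(W), B(W) — all W, so L
The starting position A is L: whatever the player to move does, the opponent receives a W position.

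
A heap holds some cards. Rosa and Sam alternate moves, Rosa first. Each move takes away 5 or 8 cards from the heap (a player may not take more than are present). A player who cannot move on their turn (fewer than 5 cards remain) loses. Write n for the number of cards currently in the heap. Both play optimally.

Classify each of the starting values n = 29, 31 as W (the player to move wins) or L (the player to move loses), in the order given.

Build the W/L table. Terminal = L. A non-terminal position is W if it has a move to some L; otherwise it is L.
n=0: no move → L
n=1: no move → L
n=2: no move → L
n=3: no move → L
n=4: no move → L
n=5: can move to 0, which is L ⇒ W
n=6: can move to 1, which is L ⇒ W
n=7: can move to 2, which is L ⇒ W
n=8: can move to 3, which is L ⇒ W
n=9: can move to 4, which is L ⇒ W
n=10: can move to 2, which is L ⇒ W
n=11: can move to 3, which is L ⇒ W
n=12: can move to 4, which is L ⇒ W
n=13: moves to 8(W), 5(W); every one is W ⇒ L
n=14: moves to 9(W), 6(W); every one is W ⇒ L
n=15: moves to 10(W), 7(W); every one is W ⇒ L
n=16: moves to 11(W), 8(W); every one is W ⇒ L
n=17: moves to 12(W), 9(W); every one is W ⇒ L
n=18: can move to 13, which is L ⇒ W
n=19: can move to 14, which is L ⇒ W
n=20: can move to 15, which is L ⇒ W
n=21: can move to 16, which is L ⇒ W
n=22: can move to 17, which is L ⇒ W
n=23: can move to 15, which is L ⇒ W
n=24: can move to 16, which is L ⇒ W
n=25: can move to 17, which is L ⇒ W
n=26: moves to 21(W), 18(W); every one is W ⇒ L
n=27: moves to 22(W), 19(W); every one is W ⇒ L
n=28: moves to 23(W), 20(W); every one is W ⇒ L
n=29: moves to 24(W), 21(W); every one is W ⇒ L
n=30: moves to 25(W), 22(W); every one is W ⇒ L
n=31: can move to 26, which is L ⇒ W

29: L, 31: W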